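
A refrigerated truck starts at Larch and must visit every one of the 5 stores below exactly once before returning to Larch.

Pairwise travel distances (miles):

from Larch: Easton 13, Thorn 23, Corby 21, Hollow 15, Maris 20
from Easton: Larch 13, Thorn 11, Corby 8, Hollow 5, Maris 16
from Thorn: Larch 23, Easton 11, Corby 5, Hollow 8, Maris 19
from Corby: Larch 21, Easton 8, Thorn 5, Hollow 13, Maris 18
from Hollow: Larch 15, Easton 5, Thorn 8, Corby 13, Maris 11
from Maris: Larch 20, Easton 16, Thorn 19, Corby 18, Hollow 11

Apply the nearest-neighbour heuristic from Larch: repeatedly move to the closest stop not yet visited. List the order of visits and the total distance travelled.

At Larch the remaining stops are Easton 13, Hollow 15, Maris 20, Corby 21, Thorn 23; go to Easton.
At Easton the remaining stops are Hollow 5, Corby 8, Thorn 11, Maris 16; go to Hollow.
At Hollow the remaining stops are Thorn 8, Maris 11, Corby 13; go to Thorn.
At Thorn the remaining stops are Corby 5, Maris 19; go to Corby.
At Corby the remaining stops are Maris 18; go to Maris.
Return Maris→Larch: 20.
Total = 13 + 5 + 8 + 5 + 18 + 20 = 69.

69 miles along Larch → Easton → Hollow → Thorn → Corby → Maris → Larch.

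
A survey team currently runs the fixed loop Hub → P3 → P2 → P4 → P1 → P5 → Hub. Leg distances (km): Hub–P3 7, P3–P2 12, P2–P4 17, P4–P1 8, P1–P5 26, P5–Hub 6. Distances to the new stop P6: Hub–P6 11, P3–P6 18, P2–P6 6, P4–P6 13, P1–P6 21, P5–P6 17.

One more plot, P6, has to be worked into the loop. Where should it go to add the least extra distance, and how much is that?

+2 km — insert P6 between P2 and P4.

Insertion cost between consecutive stops i–j is d(i,P6) + d(P6,j) − d(i,j):
  between Hub and P3: 11 + 18 − 7 = 22
  between P3 and P2: 18 + 6 − 12 = 12
  between P2 and P4: 6 + 13 − 17 = 2
  between P4 and P1: 13 + 21 − 8 = 26
  between P1 and P5: 21 + 17 − 26 = 12
  between P5 and Hub: 17 + 11 − 6 = 22
Cheapest insertion is between P2 and P4, adding 2.
New total = 76 + 2 = 78.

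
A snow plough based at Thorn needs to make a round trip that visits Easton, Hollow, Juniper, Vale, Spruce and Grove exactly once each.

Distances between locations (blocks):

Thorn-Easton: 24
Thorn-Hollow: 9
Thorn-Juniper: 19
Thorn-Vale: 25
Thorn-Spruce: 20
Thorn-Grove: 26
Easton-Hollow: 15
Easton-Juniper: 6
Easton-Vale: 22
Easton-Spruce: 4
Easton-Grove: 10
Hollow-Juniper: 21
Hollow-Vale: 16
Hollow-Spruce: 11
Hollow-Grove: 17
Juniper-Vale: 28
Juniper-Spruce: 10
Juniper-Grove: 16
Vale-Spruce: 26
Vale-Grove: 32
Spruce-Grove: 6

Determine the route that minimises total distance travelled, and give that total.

There are 360 distinct closed tours to check (reversals are equivalent).
Thorn→Easton→Hollow→Juniper→Vale→Spruce→Grove→Thorn: 24+15+21+28+26+6+26 = 146
Thorn→Easton→Hollow→Juniper→Vale→Grove→Spruce→Thorn: 24+15+21+28+32+6+20 = 146
Thorn→Easton→Hollow→Juniper→Spruce→Vale→Grove→Thorn: 24+15+21+10+26+32+26 = 154
Thorn→Easton→Hollow→Juniper→Spruce→Grove→Vale→Thorn: 24+15+21+10+6+32+25 = 133
Thorn→Easton→Hollow→Juniper→Grove→Vale→Spruce→Thorn: 24+15+21+16+32+26+20 = 154
Thorn→Easton→Hollow→Juniper→Grove→Spruce→Vale→Thorn: 24+15+21+16+6+26+25 = 133
Thorn→Easton→Hollow→Vale→Juniper→Spruce→Grove→Thorn: 24+15+16+28+10+6+26 = 125
Thorn→Easton→Hollow→Vale→Juniper→Grove→Spruce→Thorn: 24+15+16+28+16+6+20 = 125
… (352 more)
Thorn→Hollow→Vale→Easton→Spruce→Grove→Juniper→Thorn: 9+16+22+4+6+16+19 = 92  ← best
The minimum is 92.
One optimal route: Thorn → Hollow → Vale → Easton → Spruce → Grove → Juniper → Thorn (or its reverse).

92 blocks — the shortest possible round trip.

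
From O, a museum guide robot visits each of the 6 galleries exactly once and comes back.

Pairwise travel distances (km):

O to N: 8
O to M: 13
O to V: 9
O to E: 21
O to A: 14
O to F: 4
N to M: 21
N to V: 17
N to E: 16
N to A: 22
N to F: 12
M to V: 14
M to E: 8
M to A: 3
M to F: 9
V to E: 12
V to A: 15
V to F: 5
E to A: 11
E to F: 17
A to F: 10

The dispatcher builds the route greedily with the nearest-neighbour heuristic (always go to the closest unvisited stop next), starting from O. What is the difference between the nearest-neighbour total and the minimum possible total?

O: F=4, N=8, V=9, M=13, A=14, E=21 ⇒ F
F: V=5, M=9, A=10, N=12, E=17 ⇒ V
V: E=12, M=14, A=15, N=17 ⇒ E
E: M=8, A=11, N=16 ⇒ M
M: A=3, N=21 ⇒ A
A: N=22 ⇒ N
NN route O → F → V → E → M → A → N → O costs 62.
Optimal: O → N → E → M → A → V → F → O costs 59 (by enumerating all 360 distinct tours).
Excess = 62 − 59 = 3.

Excess over optimum: 3 km.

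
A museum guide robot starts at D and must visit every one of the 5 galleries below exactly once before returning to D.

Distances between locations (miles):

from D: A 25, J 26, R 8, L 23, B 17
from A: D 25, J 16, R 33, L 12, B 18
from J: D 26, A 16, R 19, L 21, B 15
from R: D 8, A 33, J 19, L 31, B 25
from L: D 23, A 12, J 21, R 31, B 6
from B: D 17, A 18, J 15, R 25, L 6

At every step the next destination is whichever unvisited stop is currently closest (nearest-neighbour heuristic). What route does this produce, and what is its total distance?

Nearest-neighbour total = 85 miles; route D → R → J → B → L → A → D.

D → [R:8 / B:17 / L:23 / A:25 / J:26] → R (8)
R → [J:19 / B:25 / L:31 / A:33] → J (19)
J → [B:15 / A:16 / L:21] → B (15)
B → [L:6 / A:18] → L (6)
L → [A:12] → A (12)
Return A→D: 25.
Total = 8 + 19 + 15 + 6 + 12 + 25 = 85.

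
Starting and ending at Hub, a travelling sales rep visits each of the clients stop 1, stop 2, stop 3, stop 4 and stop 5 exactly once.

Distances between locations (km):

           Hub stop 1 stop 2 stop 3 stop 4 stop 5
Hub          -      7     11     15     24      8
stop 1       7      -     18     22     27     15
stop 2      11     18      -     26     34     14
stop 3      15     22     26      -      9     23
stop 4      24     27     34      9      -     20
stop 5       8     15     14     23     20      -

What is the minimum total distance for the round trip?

Shortest round trip = 83 km.

With 5 stops there are 5!/2 = 60 distinct round trips (a route and its reverse cost the same).
Hub - stop 1 - stop 2 - stop 3 - stop 4 - stop 5 - Hub: 7+18+26+9+20+8 = 88
Hub - stop 1 - stop 2 - stop 3 - stop 5 - stop 4 - Hub: 7+18+26+23+20+24 = 118
Hub - stop 1 - stop 2 - stop 4 - stop 3 - stop 5 - Hub: 7+18+34+9+23+8 = 99
Hub - stop 1 - stop 2 - stop 4 - stop 5 - stop 3 - Hub: 7+18+34+20+23+15 = 117
Hub - stop 1 - stop 2 - stop 5 - stop 3 - stop 4 - Hub: 7+18+14+23+9+24 = 95
Hub - stop 1 - stop 2 - stop 5 - stop 4 - stop 3 - Hub: 7+18+14+20+9+15 = 83
Hub - stop 1 - stop 3 - stop 2 - stop 4 - stop 5 - Hub: 7+22+26+34+20+8 = 117
Hub - stop 1 - stop 3 - stop 2 - stop 5 - stop 4 - Hub: 7+22+26+14+20+24 = 113
Hub - stop 1 - stop 3 - stop 4 - stop 2 - stop 5 - Hub: 7+22+9+34+14+8 = 94
Hub - stop 1 - stop 3 - stop 4 - stop 5 - stop 2 - Hub: 7+22+9+20+14+11 = 83
Hub - stop 1 - stop 3 - stop 5 - stop 2 - stop 4 - Hub: 7+22+23+14+34+24 = 124
Hub - stop 1 - stop 3 - stop 5 - stop 4 - stop 2 - Hub: 7+22+23+20+34+11 = 117
Hub - stop 1 - stop 4 - stop 2 - stop 3 - stop 5 - Hub: 7+27+34+26+23+8 = 125
Hub - stop 1 - stop 4 - stop 2 - stop 5 - stop 3 - Hub: 7+27+34+14+23+15 = 120
… (46 more)
The minimum is 83.
One optimal route: Hub → stop 1 → stop 2 → stop 5 → stop 4 → stop 3 → Hub (or its reverse).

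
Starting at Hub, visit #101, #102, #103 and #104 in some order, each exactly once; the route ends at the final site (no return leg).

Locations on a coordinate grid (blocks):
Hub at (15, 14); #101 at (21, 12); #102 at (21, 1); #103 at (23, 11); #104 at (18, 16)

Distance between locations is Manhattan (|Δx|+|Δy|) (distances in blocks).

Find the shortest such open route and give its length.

There are 4! = 24 possible orderings.
Hub→#101→#102→#103→#104: 8+11+12+10 = 41
Hub→#101→#102→#104→#103: 8+11+18+10 = 47
Hub→#101→#103→#102→#104: 8+3+12+18 = 41
Hub→#101→#103→#104→#102: 8+3+10+18 = 39
Hub→#101→#104→#102→#103: 8+7+18+12 = 45
Hub→#101→#104→#103→#102: 8+7+10+12 = 37
Hub→#102→#101→#103→#104: 19+11+3+10 = 43
Hub→#102→#101→#104→#103: 19+11+7+10 = 47
Hub→#102→#103→#101→#104: 19+12+3+7 = 41
Hub→#102→#103→#104→#101: 19+12+10+7 = 48
Hub→#102→#104→#101→#103: 19+18+7+3 = 47
Hub→#102→#104→#103→#101: 19+18+10+3 = 50
Hub→#103→#101→#102→#104: 11+3+11+18 = 43
Hub→#103→#101→#104→#102: 11+3+7+18 = 39
… (10 more)
Hub→#104→#101→#103→#102: 5+7+3+12 = 27  ← best
The minimum is 27.
One shortest path: Hub → #104 → #101 → #103 → #102.

Minimum one-way distance = 27 blocks.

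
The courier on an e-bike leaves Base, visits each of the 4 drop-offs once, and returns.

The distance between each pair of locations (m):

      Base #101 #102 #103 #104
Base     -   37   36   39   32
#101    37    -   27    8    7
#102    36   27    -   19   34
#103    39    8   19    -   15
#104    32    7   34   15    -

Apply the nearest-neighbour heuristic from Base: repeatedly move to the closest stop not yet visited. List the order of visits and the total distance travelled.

Base → [#104:32 / #102:36 / #101:37 / #103:39] → #104 (32)
#104 → [#101:7 / #103:15 / #102:34] → #101 (7)
#101 → [#103:8 / #102:27] → #103 (8)
#103 → [#102:19] → #102 (19)
Return #102→Base: 36.
Total = 32 + 7 + 8 + 19 + 36 = 102.

102 m along Base → #104 → #101 → #103 → #102 → Base.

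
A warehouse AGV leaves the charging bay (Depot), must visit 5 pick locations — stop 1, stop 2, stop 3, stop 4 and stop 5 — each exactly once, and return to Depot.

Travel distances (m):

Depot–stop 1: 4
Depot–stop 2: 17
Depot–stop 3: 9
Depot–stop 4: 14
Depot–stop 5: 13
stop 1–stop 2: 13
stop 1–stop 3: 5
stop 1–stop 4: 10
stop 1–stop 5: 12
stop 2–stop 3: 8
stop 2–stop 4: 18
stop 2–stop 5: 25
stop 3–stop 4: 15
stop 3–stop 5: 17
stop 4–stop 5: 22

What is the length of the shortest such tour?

There are 60 distinct closed tours to check (reversals are equivalent).
Depot - stop 1 - stop 2 - stop 3 - stop 4 - stop 5 - Depot: 4+13+8+15+22+13 = 75
Depot - stop 1 - stop 2 - stop 3 - stop 5 - stop 4 - Depot: 4+13+8+17+22+14 = 78
Depot - stop 1 - stop 2 - stop 4 - stop 3 - stop 5 - Depot: 4+13+18+15+17+13 = 80
Depot - stop 1 - stop 2 - stop 4 - stop 5 - stop 3 - Depot: 4+13+18+22+17+9 = 83
Depot - stop 1 - stop 2 - stop 5 - stop 3 - stop 4 - Depot: 4+13+25+17+15+14 = 88
Depot - stop 1 - stop 2 - stop 5 - stop 4 - stop 3 - Depot: 4+13+25+22+15+9 = 88
Depot - stop 1 - stop 3 - stop 2 - stop 4 - stop 5 - Depot: 4+5+8+18+22+13 = 70
Depot - stop 1 - stop 3 - stop 2 - stop 5 - stop 4 - Depot: 4+5+8+25+22+14 = 78
Depot - stop 1 - stop 3 - stop 4 - stop 2 - stop 5 - Depot: 4+5+15+18+25+13 = 80
Depot - stop 1 - stop 3 - stop 4 - stop 5 - stop 2 - Depot: 4+5+15+22+25+17 = 88
Depot - stop 1 - stop 3 - stop 5 - stop 2 - stop 4 - Depot: 4+5+17+25+18+14 = 83
Depot - stop 1 - stop 3 - stop 5 - stop 4 - stop 2 - Depot: 4+5+17+22+18+17 = 83
Depot - stop 1 - stop 4 - stop 2 - stop 3 - stop 5 - Depot: 4+10+18+8+17+13 = 70
Depot - stop 1 - stop 4 - stop 2 - stop 5 - stop 3 - Depot: 4+10+18+25+17+9 = 83
… (46 more)
The minimum is 70.
One optimal route: Depot → stop 1 → stop 3 → stop 2 → stop 4 → stop 5 → Depot (or its reverse).

Minimum total distance: 70 m.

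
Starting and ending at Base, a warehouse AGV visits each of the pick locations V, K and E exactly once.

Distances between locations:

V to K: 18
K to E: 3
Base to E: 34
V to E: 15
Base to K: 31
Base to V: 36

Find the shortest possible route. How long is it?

With 3 stops there are 3!/2 = 3 distinct round trips (a route and its reverse cost the same).
Base→V→K→E→Base: 36+18+3+34 = 91
Base→V→E→K→Base: 36+15+3+31 = 85
Base→K→V→E→Base: 31+18+15+34 = 98
The minimum is 85.
One optimal route: Base → V → E → K → Base (or its reverse).

85 — the shortest possible round trip.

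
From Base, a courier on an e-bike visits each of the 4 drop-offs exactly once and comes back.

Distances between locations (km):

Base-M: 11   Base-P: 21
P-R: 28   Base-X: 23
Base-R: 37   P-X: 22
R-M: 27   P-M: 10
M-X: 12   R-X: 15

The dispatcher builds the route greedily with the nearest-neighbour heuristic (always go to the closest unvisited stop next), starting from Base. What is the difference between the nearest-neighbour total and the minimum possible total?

The nearest-neighbour route is 8 km longer than optimal.

From Base: M=11, P=21, X=23, R=37 → choose M (11).
From M: P=10, X=12, R=27 → choose P (10).
From P: X=22, R=28 → choose X (22).
From X: R=15 → choose R (15).
NN route Base → M → P → X → R → Base costs 95.
Optimal: Base → P → R → X → M → Base costs 87 (by enumerating all 12 distinct tours).
Excess = 95 − 87 = 8.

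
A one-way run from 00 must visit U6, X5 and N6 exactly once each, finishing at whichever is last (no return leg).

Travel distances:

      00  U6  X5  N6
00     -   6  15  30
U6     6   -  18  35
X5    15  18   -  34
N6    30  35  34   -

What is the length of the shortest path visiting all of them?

There are 3! = 6 possible orderings.
00→U6→X5→N6: 6+18+34 = 58
00→U6→N6→X5: 6+35+34 = 75
00→X5→U6→N6: 15+18+35 = 68
00→X5→N6→U6: 15+34+35 = 84
00→N6→U6→X5: 30+35+18 = 83
00→N6→X5→U6: 30+34+18 = 82
The minimum is 58.
One shortest path: 00 → U6 → X5 → N6.

Minimum one-way distance = 58.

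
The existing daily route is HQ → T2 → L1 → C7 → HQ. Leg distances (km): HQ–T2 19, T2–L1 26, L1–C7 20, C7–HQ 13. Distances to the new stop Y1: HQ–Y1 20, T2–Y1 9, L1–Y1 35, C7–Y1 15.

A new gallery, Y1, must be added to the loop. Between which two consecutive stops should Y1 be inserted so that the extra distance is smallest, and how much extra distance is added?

Adding 10 km by placing Y1 on the HQ–T2 leg.

Insertion cost between consecutive stops i–j is d(i,Y1) + d(Y1,j) − d(i,j):
  between HQ and T2: 20 + 9 − 19 = 10
  between T2 and L1: 9 + 35 − 26 = 18
  between L1 and C7: 35 + 15 − 20 = 30
  between C7 and HQ: 15 + 20 − 13 = 22
Cheapest insertion is between HQ and T2, adding 10.
New total = 78 + 10 = 88.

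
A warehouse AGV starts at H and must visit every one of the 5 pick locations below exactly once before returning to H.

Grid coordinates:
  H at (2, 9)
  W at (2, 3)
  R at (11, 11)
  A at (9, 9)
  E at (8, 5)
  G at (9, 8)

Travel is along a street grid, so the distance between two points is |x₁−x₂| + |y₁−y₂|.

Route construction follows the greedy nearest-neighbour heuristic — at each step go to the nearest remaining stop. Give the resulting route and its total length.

Total distance 34 via the nearest-neighbour route H → W → E → G → A → R → H.

From H: distances to unvisited — W=6, A=7, G=8, E=10, R=11. Nearest is W (6).
From W: distances to unvisited — E=8, G=12, A=13, R=17. Nearest is E (8).
From E: distances to unvisited — G=4, A=5, R=9. Nearest is G (4).
From G: distances to unvisited — A=1, R=5. Nearest is A (1).
From A: distances to unvisited — R=4. Nearest is R (4).
Return R→H: 11.
Total = 6 + 8 + 4 + 1 + 4 + 11 = 34.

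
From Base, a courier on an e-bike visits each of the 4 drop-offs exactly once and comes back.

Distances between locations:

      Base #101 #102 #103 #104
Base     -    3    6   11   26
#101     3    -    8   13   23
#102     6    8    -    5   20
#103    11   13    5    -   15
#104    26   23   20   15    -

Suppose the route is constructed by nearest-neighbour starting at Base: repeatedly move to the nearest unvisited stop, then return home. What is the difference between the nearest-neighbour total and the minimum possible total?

Base: #101=3, #102=6, #103=11, #104=26 ⇒ #101
#101: #102=8, #103=13, #104=23 ⇒ #102
#102: #103=5, #104=20 ⇒ #103
#103: #104=15 ⇒ #104
NN route Base → #101 → #102 → #103 → #104 → Base costs 57.
Optimal: Base → #101 → #104 → #103 → #102 → Base costs 52 (by enumerating all 12 distinct tours).
Excess = 57 − 52 = 5.

Excess over optimum: 5.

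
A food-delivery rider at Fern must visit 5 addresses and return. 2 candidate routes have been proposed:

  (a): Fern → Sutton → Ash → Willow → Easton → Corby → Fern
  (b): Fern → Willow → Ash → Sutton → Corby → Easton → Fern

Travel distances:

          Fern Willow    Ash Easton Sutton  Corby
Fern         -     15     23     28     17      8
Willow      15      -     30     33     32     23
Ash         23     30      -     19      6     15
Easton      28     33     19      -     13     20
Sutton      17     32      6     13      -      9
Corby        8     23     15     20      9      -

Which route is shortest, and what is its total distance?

(a): 17 + 6 + 30 + 33 + 20 + 8 = 114
(b): 15 + 30 + 6 + 9 + 20 + 28 = 108

Shortest is (b), total 108.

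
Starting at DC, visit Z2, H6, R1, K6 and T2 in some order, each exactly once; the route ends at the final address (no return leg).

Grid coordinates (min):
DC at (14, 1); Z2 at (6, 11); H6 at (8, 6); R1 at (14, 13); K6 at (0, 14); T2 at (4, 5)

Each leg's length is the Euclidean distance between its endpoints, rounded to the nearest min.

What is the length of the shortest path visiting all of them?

There are 5! = 120 possible orderings.
DC → Z2 → H6 → R1 → K6 → T2: 13+5+9+14+10 = 51
DC → Z2 → H6 → R1 → T2 → K6: 13+5+9+13+10 = 50
DC → Z2 → H6 → K6 → R1 → T2: 13+5+11+14+13 = 56
DC → Z2 → H6 → K6 → T2 → R1: 13+5+11+10+13 = 52
DC → Z2 → H6 → T2 → R1 → K6: 13+5+4+13+14 = 49
DC → Z2 → H6 → T2 → K6 → R1: 13+5+4+10+14 = 46
DC → Z2 → R1 → H6 → K6 → T2: 13+8+9+11+10 = 51
DC → Z2 → R1 → H6 → T2 → K6: 13+8+9+4+10 = 44
DC → Z2 → R1 → K6 → H6 → T2: 13+8+14+11+4 = 50
DC → Z2 → R1 → K6 → T2 → H6: 13+8+14+10+4 = 49
DC → Z2 → R1 → T2 → H6 → K6: 13+8+13+4+11 = 49
DC → Z2 → R1 → T2 → K6 → H6: 13+8+13+10+11 = 55
DC → Z2 → K6 → H6 → R1 → T2: 13+7+11+9+13 = 53
DC → Z2 → K6 → H6 → T2 → R1: 13+7+11+4+13 = 48
… (106 more)
DC → H6 → T2 → K6 → Z2 → R1: 8+4+10+7+8 = 37  ← best
The minimum is 37.
One shortest path: DC → H6 → T2 → K6 → Z2 → R1.

Shortest open route: 37 min.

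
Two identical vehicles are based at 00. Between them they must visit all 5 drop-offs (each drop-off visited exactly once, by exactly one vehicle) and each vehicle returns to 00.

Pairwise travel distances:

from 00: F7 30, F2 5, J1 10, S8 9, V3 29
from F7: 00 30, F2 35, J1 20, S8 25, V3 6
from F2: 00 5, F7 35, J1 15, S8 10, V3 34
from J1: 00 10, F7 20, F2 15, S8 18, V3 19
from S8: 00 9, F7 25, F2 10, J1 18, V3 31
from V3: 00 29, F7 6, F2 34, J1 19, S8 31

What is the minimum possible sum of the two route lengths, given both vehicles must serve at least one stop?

Check every non-empty split of the stops between the two vehicles; for each half take its own optimal tour:
  {F7} + {F2, J1, S8, V3}: 60 + 75 = 135
  {F2} + {F7, J1, S8, V3}: 10 + 69 = 79
  {F7, F2} + {J1, S8, V3}: 70 + 69 = 139
  {J1} + {F7, F2, S8, V3}: 20 + 75 = 95
  {F7, J1} + {F2, S8, V3}: 60 + 75 = 135
  {F2, J1} + {F7, S8, V3}: 30 + 69 = 99
  … (15 splits in total)
Best: vehicle 1 00 → F2 → 00 = 10; vehicle 2 00 → J1 → V3 → F7 → S8 → 00 = 69; combined 79.

Minimum combined distance: 79.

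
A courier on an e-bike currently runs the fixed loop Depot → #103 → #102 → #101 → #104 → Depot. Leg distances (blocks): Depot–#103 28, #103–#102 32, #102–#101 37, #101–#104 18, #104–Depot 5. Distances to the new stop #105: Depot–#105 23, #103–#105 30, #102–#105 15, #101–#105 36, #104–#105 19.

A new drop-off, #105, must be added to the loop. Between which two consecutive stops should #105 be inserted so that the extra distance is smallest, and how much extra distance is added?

Insertion cost between consecutive stops i–j is d(i,#105) + d(#105,j) − d(i,j):
  between Depot and #103: 23 + 30 − 28 = 25
  between #103 and #102: 30 + 15 − 32 = 13
  between #102 and #101: 15 + 36 − 37 = 14
  between #101 and #104: 36 + 19 − 18 = 37
  between #104 and Depot: 19 + 23 − 5 = 37
Cheapest insertion is between #103 and #102, adding 13.
New total = 120 + 13 = 133.

+13 blocks — insert #105 between #103 and #102.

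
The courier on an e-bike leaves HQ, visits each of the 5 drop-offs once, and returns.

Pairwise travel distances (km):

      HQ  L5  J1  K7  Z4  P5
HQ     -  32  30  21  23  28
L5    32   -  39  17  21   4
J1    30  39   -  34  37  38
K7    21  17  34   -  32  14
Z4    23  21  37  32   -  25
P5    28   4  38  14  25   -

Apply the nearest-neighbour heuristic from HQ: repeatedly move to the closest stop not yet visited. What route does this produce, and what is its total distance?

HQ → [K7:21 / Z4:23 / P5:28 / J1:30 / L5:32] → K7 (21)
K7 → [P5:14 / L5:17 / Z4:32 / J1:34] → P5 (14)
P5 → [L5:4 / Z4:25 / J1:38] → L5 (4)
L5 → [Z4:21 / J1:39] → Z4 (21)
Z4 → [J1:37] → J1 (37)
Return J1→HQ: 30.
Total = 21 + 14 + 4 + 21 + 37 + 30 = 127.

Nearest-neighbour total = 127 km; route HQ → K7 → P5 → L5 → Z4 → J1 → HQ.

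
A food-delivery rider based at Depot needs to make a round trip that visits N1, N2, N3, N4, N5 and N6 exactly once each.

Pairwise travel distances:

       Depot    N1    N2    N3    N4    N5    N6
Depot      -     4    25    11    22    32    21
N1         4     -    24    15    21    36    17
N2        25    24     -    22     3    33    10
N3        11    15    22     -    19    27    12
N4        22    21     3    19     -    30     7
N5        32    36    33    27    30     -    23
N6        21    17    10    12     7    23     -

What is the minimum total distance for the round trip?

Depot-N1-N2-N3-N4-N5-N6-Depot: 4+24+22+19+30+23+21 = 143
Depot-N1-N2-N3-N4-N6-N5-Depot: 4+24+22+19+7+23+32 = 131
Depot-N1-N2-N3-N5-N4-N6-Depot: 4+24+22+27+30+7+21 = 135
Depot-N1-N2-N3-N5-N6-N4-Depot: 4+24+22+27+23+7+22 = 129
Depot-N1-N2-N3-N6-N4-N5-Depot: 4+24+22+12+7+30+32 = 131
Depot-N1-N2-N3-N6-N5-N4-Depot: 4+24+22+12+23+30+22 = 137
Depot-N1-N2-N4-N3-N5-N6-Depot: 4+24+3+19+27+23+21 = 121
Depot-N1-N2-N4-N3-N6-N5-Depot: 4+24+3+19+12+23+32 = 117
… (352 more)
Depot-N1-N2-N4-N6-N5-N3-Depot: 4+24+3+7+23+27+11 = 99  ← best
The minimum is 99.
One optimal route: Depot → N1 → N2 → N4 → N6 → N5 → N3 → Depot (or its reverse).

99 — the shortest possible round trip.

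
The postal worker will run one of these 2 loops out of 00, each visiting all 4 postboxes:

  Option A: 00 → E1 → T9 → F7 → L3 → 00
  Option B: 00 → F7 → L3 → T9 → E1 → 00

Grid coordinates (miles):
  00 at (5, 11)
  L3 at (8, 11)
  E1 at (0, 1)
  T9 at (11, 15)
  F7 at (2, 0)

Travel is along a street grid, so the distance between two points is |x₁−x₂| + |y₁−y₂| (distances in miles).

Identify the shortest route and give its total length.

Shortest is Option B, total 78 miles.

Option A: 15 + 25 + 24 + 17 + 3 = 84
Option B: 14 + 17 + 7 + 25 + 15 = 78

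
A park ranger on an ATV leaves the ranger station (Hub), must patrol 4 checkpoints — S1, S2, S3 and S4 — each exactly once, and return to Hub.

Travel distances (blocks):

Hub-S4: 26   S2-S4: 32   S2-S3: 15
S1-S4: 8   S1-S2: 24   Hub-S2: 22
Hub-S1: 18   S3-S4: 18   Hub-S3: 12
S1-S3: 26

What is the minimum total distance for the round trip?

Minimum total distance: 81 blocks.

Hub-S1-S2-S3-S4-Hub: 18+24+15+18+26 = 101
Hub-S1-S2-S4-S3-Hub: 18+24+32+18+12 = 104
Hub-S1-S3-S2-S4-Hub: 18+26+15+32+26 = 117
Hub-S1-S3-S4-S2-Hub: 18+26+18+32+22 = 116
Hub-S1-S4-S2-S3-Hub: 18+8+32+15+12 = 85
Hub-S1-S4-S3-S2-Hub: 18+8+18+15+22 = 81
Hub-S2-S1-S3-S4-Hub: 22+24+26+18+26 = 116
Hub-S2-S1-S4-S3-Hub: 22+24+8+18+12 = 84
Hub-S2-S3-S1-S4-Hub: 22+15+26+8+26 = 97
Hub-S2-S4-S1-S3-Hub: 22+32+8+26+12 = 100
Hub-S3-S1-S2-S4-Hub: 12+26+24+32+26 = 120
Hub-S3-S2-S1-S4-Hub: 12+15+24+8+26 = 85
The minimum is 81.
One optimal route: Hub → S1 → S4 → S3 → S2 → Hub (or its reverse).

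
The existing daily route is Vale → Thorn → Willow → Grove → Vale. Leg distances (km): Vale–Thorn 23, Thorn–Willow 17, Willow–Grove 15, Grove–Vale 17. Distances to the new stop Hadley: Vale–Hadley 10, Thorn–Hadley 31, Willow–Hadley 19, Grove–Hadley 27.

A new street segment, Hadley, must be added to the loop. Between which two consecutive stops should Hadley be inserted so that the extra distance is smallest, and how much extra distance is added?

Adding 18 km by placing Hadley on the Vale–Thorn leg.

Insertion cost between consecutive stops i–j is d(i,Hadley) + d(Hadley,j) − d(i,j):
  between Vale and Thorn: 10 + 31 − 23 = 18
  between Thorn and Willow: 31 + 19 − 17 = 33
  between Willow and Grove: 19 + 27 − 15 = 31
  between Grove and Vale: 27 + 10 − 17 = 20
Cheapest insertion is between Vale and Thorn, adding 18.
New total = 72 + 18 = 90.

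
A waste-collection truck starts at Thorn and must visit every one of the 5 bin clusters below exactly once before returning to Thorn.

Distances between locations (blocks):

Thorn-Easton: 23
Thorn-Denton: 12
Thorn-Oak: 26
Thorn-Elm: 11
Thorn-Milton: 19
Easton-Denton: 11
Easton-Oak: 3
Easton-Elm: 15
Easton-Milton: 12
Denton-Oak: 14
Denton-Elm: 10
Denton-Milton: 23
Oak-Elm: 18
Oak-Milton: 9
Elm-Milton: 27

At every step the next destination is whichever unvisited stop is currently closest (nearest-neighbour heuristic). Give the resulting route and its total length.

From Thorn: distances to unvisited — Elm=11, Denton=12, Milton=19, Easton=23, Oak=26. Nearest is Elm (11).
From Elm: distances to unvisited — Denton=10, Easton=15, Oak=18, Milton=27. Nearest is Denton (10).
From Denton: distances to unvisited — Easton=11, Oak=14, Milton=23. Nearest is Easton (11).
From Easton: distances to unvisited — Oak=3, Milton=12. Nearest is Oak (3).
From Oak: distances to unvisited — Milton=9. Nearest is Milton (9).
Return Milton→Thorn: 19.
Total = 11 + 10 + 11 + 3 + 9 + 19 = 63.

Total distance 63 blocks via the nearest-neighbour route Thorn → Elm → Denton → Easton → Oak → Milton → Thorn.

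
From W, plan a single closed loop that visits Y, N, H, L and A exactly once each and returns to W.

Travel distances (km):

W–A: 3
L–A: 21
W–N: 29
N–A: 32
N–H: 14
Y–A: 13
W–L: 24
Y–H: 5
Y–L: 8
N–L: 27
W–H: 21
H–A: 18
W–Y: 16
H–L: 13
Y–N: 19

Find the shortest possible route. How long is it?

W → Y → N → H → L → A → W: 16+19+14+13+21+3 = 86
W → Y → N → H → A → L → W: 16+19+14+18+21+24 = 112
W → Y → N → L → H → A → W: 16+19+27+13+18+3 = 96
W → Y → N → L → A → H → W: 16+19+27+21+18+21 = 122
W → Y → N → A → H → L → W: 16+19+32+18+13+24 = 122
W → Y → N → A → L → H → W: 16+19+32+21+13+21 = 122
W → Y → H → N → L → A → W: 16+5+14+27+21+3 = 86
W → Y → H → N → A → L → W: 16+5+14+32+21+24 = 112
W → Y → H → L → N → A → W: 16+5+13+27+32+3 = 96
W → Y → H → L → A → N → W: 16+5+13+21+32+29 = 116
W → Y → H → A → N → L → W: 16+5+18+32+27+24 = 122
W → Y → H → A → L → N → W: 16+5+18+21+27+29 = 116
W → Y → L → N → H → A → W: 16+8+27+14+18+3 = 86
W → Y → L → N → A → H → W: 16+8+27+32+18+21 = 122
… (46 more)
W → N → H → Y → L → A → W: 29+14+5+8+21+3 = 80  ← best
The minimum is 80.
One optimal route: W → N → H → Y → L → A → W (or its reverse).

Minimum total distance: 80 km.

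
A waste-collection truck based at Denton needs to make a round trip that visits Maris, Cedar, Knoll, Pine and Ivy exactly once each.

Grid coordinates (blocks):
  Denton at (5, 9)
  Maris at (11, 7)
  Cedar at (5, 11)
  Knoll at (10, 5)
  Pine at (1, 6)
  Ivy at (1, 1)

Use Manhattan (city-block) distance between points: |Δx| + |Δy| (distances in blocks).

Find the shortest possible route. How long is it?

There are 60 distinct closed tours to check (reversals are equivalent).
Denton-Maris-Cedar-Knoll-Pine-Ivy-Denton: 8+10+11+10+5+12 = 56
Denton-Maris-Cedar-Knoll-Ivy-Pine-Denton: 8+10+11+13+5+7 = 54
Denton-Maris-Cedar-Pine-Knoll-Ivy-Denton: 8+10+9+10+13+12 = 62
Denton-Maris-Cedar-Pine-Ivy-Knoll-Denton: 8+10+9+5+13+9 = 54
Denton-Maris-Cedar-Ivy-Knoll-Pine-Denton: 8+10+14+13+10+7 = 62
Denton-Maris-Cedar-Ivy-Pine-Knoll-Denton: 8+10+14+5+10+9 = 56
Denton-Maris-Knoll-Cedar-Pine-Ivy-Denton: 8+3+11+9+5+12 = 48
Denton-Maris-Knoll-Cedar-Ivy-Pine-Denton: 8+3+11+14+5+7 = 48
Denton-Maris-Knoll-Pine-Cedar-Ivy-Denton: 8+3+10+9+14+12 = 56
Denton-Maris-Knoll-Pine-Ivy-Cedar-Denton: 8+3+10+5+14+2 = 42
Denton-Maris-Knoll-Ivy-Cedar-Pine-Denton: 8+3+13+14+9+7 = 54
Denton-Maris-Knoll-Ivy-Pine-Cedar-Denton: 8+3+13+5+9+2 = 40
Denton-Maris-Pine-Cedar-Knoll-Ivy-Denton: 8+11+9+11+13+12 = 64
Denton-Maris-Pine-Cedar-Ivy-Knoll-Denton: 8+11+9+14+13+9 = 64
… (46 more)
The minimum is 40.
One optimal route: Denton → Maris → Knoll → Ivy → Pine → Cedar → Denton (or its reverse).

40 blocks — the shortest possible round trip.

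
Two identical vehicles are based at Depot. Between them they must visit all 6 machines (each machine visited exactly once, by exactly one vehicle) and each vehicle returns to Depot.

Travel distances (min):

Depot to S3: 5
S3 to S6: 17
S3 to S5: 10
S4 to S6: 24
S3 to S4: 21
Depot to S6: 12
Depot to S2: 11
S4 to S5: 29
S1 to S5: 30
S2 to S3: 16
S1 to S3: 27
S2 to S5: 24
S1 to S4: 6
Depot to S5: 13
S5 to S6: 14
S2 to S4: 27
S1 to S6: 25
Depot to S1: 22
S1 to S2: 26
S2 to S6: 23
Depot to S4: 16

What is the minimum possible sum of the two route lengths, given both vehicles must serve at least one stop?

Minimum combined distance: 98 min.

Check every non-empty split of the stops between the two vehicles; for each half take its own optimal tour:
  {S1} + {S2, S3, S4, S5, S6}: 44 + 91 = 135
  {S2} + {S1, S3, S4, S5, S6}: 22 + 76 = 98
  {S1, S2} + {S3, S4, S5, S6}: 59 + 69 = 128
  {S3} + {S1, S2, S4, S5, S6}: 10 + 94 = 104
  {S1, S3} + {S2, S4, S5, S6}: 54 + 89 = 143
  {S2, S3} + {S1, S4, S5, S6}: 32 + 74 = 106
  … (31 splits in total)
Best: vehicle 1 Depot → S2 → Depot = 22; vehicle 2 Depot → S3 → S5 → S6 → S1 → S4 → Depot = 76; combined 98.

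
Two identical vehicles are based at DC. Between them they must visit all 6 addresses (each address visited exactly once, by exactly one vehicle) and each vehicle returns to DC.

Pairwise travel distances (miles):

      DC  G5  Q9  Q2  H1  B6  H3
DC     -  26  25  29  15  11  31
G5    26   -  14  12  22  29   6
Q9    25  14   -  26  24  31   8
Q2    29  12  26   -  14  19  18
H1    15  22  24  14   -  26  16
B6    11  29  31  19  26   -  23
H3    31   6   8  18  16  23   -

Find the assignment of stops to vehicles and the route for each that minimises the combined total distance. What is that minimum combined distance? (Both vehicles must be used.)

There are 2^5 − 1 = 31 ways to divide the 6 stops into two non-empty groups. For each, the best each vehicle can do is its own shortest tour through its group:
  {G5} + {Q9, Q2, H1, B6, H3}: 52 + 93 = 145
  {Q9} + {G5, Q2, H1, B6, H3}: 50 + 79 = 129
  {G5, Q9} + {Q2, H1, B6, H3}: 65 + 79 = 144
  {Q2} + {G5, Q9, H1, B6, H3}: 58 + 93 = 151
  {G5, Q2} + {Q9, H1, B6, H3}: 67 + 81 = 148
  {Q9, Q2} + {G5, H1, B6, H3}: 80 + 77 = 157
  … (31 splits in total)
  {B6} + {G5, Q9, Q2, H1, H3}: 22 + 80 = 102  ← best
Best: vehicle 1 DC → B6 → DC = 22; vehicle 2 DC → Q9 → H3 → G5 → Q2 → H1 → DC = 80; combined 102.

Minimum combined distance: 102 miles.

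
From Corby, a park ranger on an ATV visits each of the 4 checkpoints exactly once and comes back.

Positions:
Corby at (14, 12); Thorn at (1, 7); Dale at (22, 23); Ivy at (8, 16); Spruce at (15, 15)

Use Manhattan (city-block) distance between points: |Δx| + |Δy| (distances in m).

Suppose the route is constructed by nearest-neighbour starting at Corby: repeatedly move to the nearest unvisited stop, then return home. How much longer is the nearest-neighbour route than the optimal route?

Excess over optimum: 10 m.

Corby: Spruce=4, Ivy=10, Thorn=18, Dale=19 ⇒ Spruce
Spruce: Ivy=8, Dale=15, Thorn=22 ⇒ Ivy
Ivy: Thorn=16, Dale=21 ⇒ Thorn
Thorn: Dale=37 ⇒ Dale
NN route Corby → Spruce → Ivy → Thorn → Dale → Corby costs 84.
Optimal: Corby → Thorn → Ivy → Dale → Spruce → Corby costs 74 (by enumerating all 12 distinct tours).
Excess = 84 − 74 = 10.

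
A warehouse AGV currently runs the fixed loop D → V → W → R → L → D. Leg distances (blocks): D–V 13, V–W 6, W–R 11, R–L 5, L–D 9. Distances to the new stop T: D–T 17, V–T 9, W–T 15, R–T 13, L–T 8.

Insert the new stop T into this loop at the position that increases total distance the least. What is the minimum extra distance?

Insertion cost between consecutive stops i–j is d(i,T) + d(T,j) − d(i,j):
  between D and V: 17 + 9 − 13 = 13
  between V and W: 9 + 15 − 6 = 18
  between W and R: 15 + 13 − 11 = 17
  between R and L: 13 + 8 − 5 = 16
  between L and D: 8 + 17 − 9 = 16
Cheapest insertion is between D and V, adding 13.
New total = 44 + 13 = 57.

Minimum extra distance: 13 blocks, inserting T between D and V.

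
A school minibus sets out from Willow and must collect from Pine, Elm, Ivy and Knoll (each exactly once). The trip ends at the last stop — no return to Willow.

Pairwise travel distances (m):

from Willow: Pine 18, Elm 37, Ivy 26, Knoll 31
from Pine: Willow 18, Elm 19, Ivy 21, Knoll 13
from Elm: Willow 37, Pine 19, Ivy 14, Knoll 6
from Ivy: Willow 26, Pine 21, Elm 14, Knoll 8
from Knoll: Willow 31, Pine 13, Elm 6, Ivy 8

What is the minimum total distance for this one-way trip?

51 m — the minimum one-way total.

There are 4! = 24 possible orderings.
Willow → Pine → Elm → Ivy → Knoll: 18+19+14+8 = 59
Willow → Pine → Elm → Knoll → Ivy: 18+19+6+8 = 51
Willow → Pine → Ivy → Elm → Knoll: 18+21+14+6 = 59
Willow → Pine → Ivy → Knoll → Elm: 18+21+8+6 = 53
Willow → Pine → Knoll → Elm → Ivy: 18+13+6+14 = 51
Willow → Pine → Knoll → Ivy → Elm: 18+13+8+14 = 53
Willow → Elm → Pine → Ivy → Knoll: 37+19+21+8 = 85
Willow → Elm → Pine → Knoll → Ivy: 37+19+13+8 = 77
Willow → Elm → Ivy → Pine → Knoll: 37+14+21+13 = 85
Willow → Elm → Ivy → Knoll → Pine: 37+14+8+13 = 72
Willow → Elm → Knoll → Pine → Ivy: 37+6+13+21 = 77
Willow → Elm → Knoll → Ivy → Pine: 37+6+8+21 = 72
Willow → Ivy → Pine → Elm → Knoll: 26+21+19+6 = 72
Willow → Ivy → Pine → Knoll → Elm: 26+21+13+6 = 66
… (10 more)
The minimum is 51.
One shortest path: Willow → Pine → Elm → Knoll → Ivy.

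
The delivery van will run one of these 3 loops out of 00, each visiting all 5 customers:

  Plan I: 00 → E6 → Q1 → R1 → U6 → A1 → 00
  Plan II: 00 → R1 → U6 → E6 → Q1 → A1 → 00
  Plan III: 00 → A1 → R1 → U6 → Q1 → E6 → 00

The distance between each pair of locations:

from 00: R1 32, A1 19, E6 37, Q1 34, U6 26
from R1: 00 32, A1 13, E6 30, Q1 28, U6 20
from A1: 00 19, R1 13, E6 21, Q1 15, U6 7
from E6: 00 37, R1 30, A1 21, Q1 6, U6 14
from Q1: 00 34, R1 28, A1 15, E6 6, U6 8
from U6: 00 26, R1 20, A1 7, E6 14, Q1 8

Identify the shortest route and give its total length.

Plan I: 37 + 6 + 28 + 20 + 7 + 19 = 117
Plan II: 32 + 20 + 14 + 6 + 15 + 19 = 106
Plan III: 19 + 13 + 20 + 8 + 6 + 37 = 103

Shortest is Plan III, total 103.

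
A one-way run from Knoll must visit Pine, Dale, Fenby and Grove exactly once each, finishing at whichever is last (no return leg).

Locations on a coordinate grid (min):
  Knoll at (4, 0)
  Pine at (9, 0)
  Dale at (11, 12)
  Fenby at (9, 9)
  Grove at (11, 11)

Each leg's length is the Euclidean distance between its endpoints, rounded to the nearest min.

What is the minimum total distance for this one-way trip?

There are 4! = 24 possible orderings.
Knoll→Pine→Dale→Fenby→Grove: 5+12+4+3 = 24
Knoll→Pine→Dale→Grove→Fenby: 5+12+1+3 = 21
Knoll→Pine→Fenby→Dale→Grove: 5+9+4+1 = 19
Knoll→Pine→Fenby→Grove→Dale: 5+9+3+1 = 18
Knoll→Pine→Grove→Dale→Fenby: 5+11+1+4 = 21
Knoll→Pine→Grove→Fenby→Dale: 5+11+3+4 = 23
Knoll→Dale→Pine→Fenby→Grove: 14+12+9+3 = 38
Knoll→Dale→Pine→Grove→Fenby: 14+12+11+3 = 40
Knoll→Dale→Fenby→Pine→Grove: 14+4+9+11 = 38
Knoll→Dale→Fenby→Grove→Pine: 14+4+3+11 = 32
Knoll→Dale→Grove→Pine→Fenby: 14+1+11+9 = 35
Knoll→Dale→Grove→Fenby→Pine: 14+1+3+9 = 27
Knoll→Fenby→Pine→Dale→Grove: 10+9+12+1 = 32
Knoll→Fenby→Pine→Grove→Dale: 10+9+11+1 = 31
… (10 more)
The minimum is 18.
One shortest path: Knoll → Pine → Fenby → Grove → Dale.

Shortest open route: 18 min.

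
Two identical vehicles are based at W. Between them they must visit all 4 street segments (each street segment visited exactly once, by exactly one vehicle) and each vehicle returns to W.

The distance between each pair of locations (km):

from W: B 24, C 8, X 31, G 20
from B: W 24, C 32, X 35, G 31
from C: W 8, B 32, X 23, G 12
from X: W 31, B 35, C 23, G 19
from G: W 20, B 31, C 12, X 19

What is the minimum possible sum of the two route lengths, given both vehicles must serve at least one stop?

Minimum combined distance: 114 km.

There are 2^3 − 1 = 7 ways to divide the 4 stops into two non-empty groups. For each, the best each vehicle can do is its own shortest tour through its group:
  {B} + {C, X, G}: 48 + 70 = 118
  {C} + {B, X, G}: 16 + 98 = 114
  {B, C} + {X, G}: 64 + 70 = 134
  {X} + {B, C, G}: 62 + 75 = 137
  {B, X} + {C, G}: 90 + 40 = 130
  {C, X} + {B, G}: 62 + 75 = 137
  … (7 splits in total)
Best: vehicle 1 W → C → W = 16; vehicle 2 W → B → X → G → W = 98; combined 114.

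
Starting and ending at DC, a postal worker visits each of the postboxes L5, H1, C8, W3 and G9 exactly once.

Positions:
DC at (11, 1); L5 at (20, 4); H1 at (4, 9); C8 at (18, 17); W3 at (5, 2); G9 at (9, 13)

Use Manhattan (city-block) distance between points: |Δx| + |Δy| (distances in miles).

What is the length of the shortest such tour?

Shortest round trip = 64 miles.

DC → L5 → H1 → C8 → W3 → G9 → DC: 12+21+22+28+15+14 = 112
DC → L5 → H1 → C8 → G9 → W3 → DC: 12+21+22+13+15+7 = 90
DC → L5 → H1 → W3 → C8 → G9 → DC: 12+21+8+28+13+14 = 96
DC → L5 → H1 → W3 → G9 → C8 → DC: 12+21+8+15+13+23 = 92
DC → L5 → H1 → G9 → C8 → W3 → DC: 12+21+9+13+28+7 = 90
DC → L5 → H1 → G9 → W3 → C8 → DC: 12+21+9+15+28+23 = 108
DC → L5 → C8 → H1 → W3 → G9 → DC: 12+15+22+8+15+14 = 86
DC → L5 → C8 → H1 → G9 → W3 → DC: 12+15+22+9+15+7 = 80
DC → L5 → C8 → W3 → H1 → G9 → DC: 12+15+28+8+9+14 = 86
DC → L5 → C8 → W3 → G9 → H1 → DC: 12+15+28+15+9+15 = 94
DC → L5 → C8 → G9 → H1 → W3 → DC: 12+15+13+9+8+7 = 64
DC → L5 → C8 → G9 → W3 → H1 → DC: 12+15+13+15+8+15 = 78
DC → L5 → W3 → H1 → C8 → G9 → DC: 12+17+8+22+13+14 = 86
DC → L5 → W3 → H1 → G9 → C8 → DC: 12+17+8+9+13+23 = 82
… (46 more)
The minimum is 64.
One optimal route: DC → L5 → C8 → G9 → H1 → W3 → DC (or its reverse).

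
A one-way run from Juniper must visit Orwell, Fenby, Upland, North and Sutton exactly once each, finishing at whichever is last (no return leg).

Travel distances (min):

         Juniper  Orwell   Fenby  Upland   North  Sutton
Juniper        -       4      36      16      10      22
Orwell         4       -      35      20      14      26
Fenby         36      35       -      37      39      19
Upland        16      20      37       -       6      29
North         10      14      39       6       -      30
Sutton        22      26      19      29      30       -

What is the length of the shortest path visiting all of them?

There are 5! = 120 possible orderings.
Juniper - Orwell - Fenby - Upland - North - Sutton: 4+35+37+6+30 = 112
Juniper - Orwell - Fenby - Upland - Sutton - North: 4+35+37+29+30 = 135
Juniper - Orwell - Fenby - North - Upland - Sutton: 4+35+39+6+29 = 113
Juniper - Orwell - Fenby - North - Sutton - Upland: 4+35+39+30+29 = 137
Juniper - Orwell - Fenby - Sutton - Upland - North: 4+35+19+29+6 = 93
Juniper - Orwell - Fenby - Sutton - North - Upland: 4+35+19+30+6 = 94
Juniper - Orwell - Upland - Fenby - North - Sutton: 4+20+37+39+30 = 130
Juniper - Orwell - Upland - Fenby - Sutton - North: 4+20+37+19+30 = 110
Juniper - Orwell - Upland - North - Fenby - Sutton: 4+20+6+39+19 = 88
Juniper - Orwell - Upland - North - Sutton - Fenby: 4+20+6+30+19 = 79
Juniper - Orwell - Upland - Sutton - Fenby - North: 4+20+29+19+39 = 111
Juniper - Orwell - Upland - Sutton - North - Fenby: 4+20+29+30+39 = 122
Juniper - Orwell - North - Fenby - Upland - Sutton: 4+14+39+37+29 = 123
Juniper - Orwell - North - Fenby - Sutton - Upland: 4+14+39+19+29 = 105
… (106 more)
Juniper - Orwell - North - Upland - Sutton - Fenby: 4+14+6+29+19 = 72  ← best
The minimum is 72.
One shortest path: Juniper → Orwell → North → Upland → Sutton → Fenby.

Shortest open route: 72 min.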